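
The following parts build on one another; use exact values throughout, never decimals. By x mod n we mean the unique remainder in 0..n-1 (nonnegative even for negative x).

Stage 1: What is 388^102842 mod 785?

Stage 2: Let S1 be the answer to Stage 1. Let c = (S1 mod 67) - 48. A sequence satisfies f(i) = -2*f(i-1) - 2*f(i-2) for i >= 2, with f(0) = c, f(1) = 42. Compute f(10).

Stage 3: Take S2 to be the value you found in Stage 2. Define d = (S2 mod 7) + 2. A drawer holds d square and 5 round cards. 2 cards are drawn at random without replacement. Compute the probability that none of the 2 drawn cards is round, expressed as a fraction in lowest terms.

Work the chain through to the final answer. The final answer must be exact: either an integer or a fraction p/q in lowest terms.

Stage 1: squarings mod 785: 388^1=388, 388^2=609, 388^4=361, 388^8=11, 388^16=121, 388^32=511, 388^64=501, 388^128=586, 388^256=351, 388^512=741, 388^1024=366, 388^2048=506, 388^4096=126, 388^8192=176, 388^16384=361, 388^32768=11, 388^65536=121; 388^102842 = 388^2 * 388^8 * 388^16 * 388^32 * 388^128 * 388^256 * 388^4096 * 388^32768 * 388^65536 = 704 (mod 785); answer 704
Stage 2: S1 = 704; c = -14; f(2) = -2*(42) - 2*(-14) = -56; iterating: f(2)=-56, f(3)=28, f(4)=56, f(5)=-168, f(6)=224, f(7)=-112, f(8)=-224, f(9)=672, f(10)=-896; answer -896
Stage 3: S2 = -896; d = 2; total draws C(7,2) = 21; favorable C(2,2) = 1; P = 1/21; answer 1/21

1/21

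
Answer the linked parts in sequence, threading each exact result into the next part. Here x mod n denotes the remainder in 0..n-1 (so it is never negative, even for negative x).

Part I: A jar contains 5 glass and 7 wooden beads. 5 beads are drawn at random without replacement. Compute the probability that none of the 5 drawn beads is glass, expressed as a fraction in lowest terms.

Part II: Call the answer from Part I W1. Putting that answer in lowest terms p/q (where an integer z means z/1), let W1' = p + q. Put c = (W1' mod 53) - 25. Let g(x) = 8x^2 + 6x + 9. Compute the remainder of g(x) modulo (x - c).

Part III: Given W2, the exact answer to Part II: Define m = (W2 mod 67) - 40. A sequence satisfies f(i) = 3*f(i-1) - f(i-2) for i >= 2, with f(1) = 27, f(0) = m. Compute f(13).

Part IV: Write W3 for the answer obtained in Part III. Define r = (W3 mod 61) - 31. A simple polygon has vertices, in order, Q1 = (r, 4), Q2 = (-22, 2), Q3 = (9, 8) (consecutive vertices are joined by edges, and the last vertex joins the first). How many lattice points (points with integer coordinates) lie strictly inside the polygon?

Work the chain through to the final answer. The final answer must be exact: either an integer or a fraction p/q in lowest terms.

96

Part I: total draws C(12,5) = 792; favorable C(7,5) = 21; P = 7/264; answer 7/264
Part II: W1 = 7/264; threaded value p + q = 271; c = -19; remainder = value at the root: 8*(-19)^2 + 6*(-19)^1 + 9 = (2888) + (-114) + (9) = 2783; answer 2783
Part III: W2 = 2783; m = -4; f(2) = 3*(27) - 1*(-4) = 85; iterating: f(2)=85, f(3)=228, f(4)=599, f(5)=1569, f(6)=4108, f(7)=10755, f(8)=28157, f(9)=73716, f(10)=192991, f(11)=505257, f(12)=1322780, f(13)=3463083; answer 3463083
Part IV: W3 = 3463083; r = 21; cross terms: (21*2 - -22*4)=130, (-22*8 - 9*2)=-194, (9*4 - 21*8)=-132; twice the area = |-196| = 196; area = 98; boundary points = 1 + 1 + 4 = 6; strictly interior points = area - boundary/2 + 1 = 96; answer 96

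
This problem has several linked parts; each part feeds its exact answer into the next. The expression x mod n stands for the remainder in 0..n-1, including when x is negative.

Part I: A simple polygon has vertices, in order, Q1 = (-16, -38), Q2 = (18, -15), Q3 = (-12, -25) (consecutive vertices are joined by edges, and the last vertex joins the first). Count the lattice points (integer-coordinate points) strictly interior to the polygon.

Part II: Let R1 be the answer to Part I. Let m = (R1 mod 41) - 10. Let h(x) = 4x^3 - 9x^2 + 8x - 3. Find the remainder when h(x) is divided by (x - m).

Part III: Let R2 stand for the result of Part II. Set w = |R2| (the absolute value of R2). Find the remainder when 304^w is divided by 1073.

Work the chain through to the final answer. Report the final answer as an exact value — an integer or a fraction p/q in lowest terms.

Part I: cross terms: (-16*-15 - 18*-38)=924, (18*-25 - -12*-15)=-630, (-12*-38 - -16*-25)=56; twice the area = |350| = 350; area = 175; boundary points = 1 + 10 + 1 = 12; strictly interior points = area - boundary/2 + 1 = 170; answer 170
Part II: R1 = 170; m = -4; remainder = value at the root: 4*(-4)^3 - 9*(-4)^2 + 8*(-4)^1 - 3 = (-256) + (-144) + (-32) + (-3) = -435; answer -435
Part III: R2 = -435; w = 435; squarings mod 1073: 304^1=304, 304^2=138, 304^4=803, 304^8=1009, 304^16=877, 304^32=861, 304^64=951, 304^128=935, 304^256=803; 304^435 = 304^1 * 304^2 * 304^16 * 304^32 * 304^128 * 304^256 = 1030 (mod 1073); answer 1030

1030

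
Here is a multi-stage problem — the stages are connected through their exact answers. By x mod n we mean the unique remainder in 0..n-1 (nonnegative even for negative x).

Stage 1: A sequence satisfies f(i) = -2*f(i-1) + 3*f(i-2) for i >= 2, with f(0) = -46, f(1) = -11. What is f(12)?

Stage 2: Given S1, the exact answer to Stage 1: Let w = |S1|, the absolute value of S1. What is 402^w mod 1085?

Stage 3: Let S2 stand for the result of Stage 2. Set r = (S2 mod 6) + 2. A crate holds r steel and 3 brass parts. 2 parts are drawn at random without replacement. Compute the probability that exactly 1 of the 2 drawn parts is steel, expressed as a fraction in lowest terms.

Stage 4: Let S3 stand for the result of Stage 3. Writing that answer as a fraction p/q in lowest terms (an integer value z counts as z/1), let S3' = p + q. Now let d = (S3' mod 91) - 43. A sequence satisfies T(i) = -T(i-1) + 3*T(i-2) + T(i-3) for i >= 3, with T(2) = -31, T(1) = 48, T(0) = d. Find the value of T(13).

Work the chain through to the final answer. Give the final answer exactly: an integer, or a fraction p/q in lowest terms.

241226

Stage 1: f(2) = -2*(-11) + 3*(-46) = -116; iterating: f(2)=-116, f(3)=199, f(4)=-746, f(5)=2089, f(6)=-6416, f(7)=19099, f(8)=-57446, f(9)=172189, f(10)=-516716, f(11)=1549999, f(12)=-4650146; answer -4650146
Stage 2: S1 = -4650146; w = 4650146; squarings mod 1085: 402^1=402, 402^2=1024, 402^4=466, 402^8=156, 402^16=466, 402^32=156, 402^64=466, 402^128=156, 402^256=466, 402^512=156, 402^1024=466, 402^2048=156, 402^4096=466, 402^8192=156, 402^16384=466, 402^32768=156, 402^65536=466, 402^131072=156, 402^262144=466, 402^524288=156, 402^1048576=466, 402^2097152=156, 402^4194304=466; 402^4650146 = 402^2 * 402^32 * 402^128 * 402^1024 * 402^4096 * 402^8192 * 402^16384 * 402^32768 * 402^131072 * 402^262144 * 402^4194304 = 1024 (mod 1085); answer 1024
Stage 3: S2 = 1024; r = 6; total draws C(9,2) = 36; favorable C(6,1)*C(3,1) = 18; P = 1/2; answer 1/2
Stage 4: S3 = 1/2; threaded value p + q = 3; d = -40; T(3) = -1*(-31) + 3*(48) + 1*(-40) = 135; iterating: T(3)=135, T(4)=-180, T(5)=554, T(6)=-959, T(7)=2441, T(8)=-4764, T(9)=11128, T(10)=-22979, T(11)=51599, T(12)=-109408, T(13)=241226; answer 241226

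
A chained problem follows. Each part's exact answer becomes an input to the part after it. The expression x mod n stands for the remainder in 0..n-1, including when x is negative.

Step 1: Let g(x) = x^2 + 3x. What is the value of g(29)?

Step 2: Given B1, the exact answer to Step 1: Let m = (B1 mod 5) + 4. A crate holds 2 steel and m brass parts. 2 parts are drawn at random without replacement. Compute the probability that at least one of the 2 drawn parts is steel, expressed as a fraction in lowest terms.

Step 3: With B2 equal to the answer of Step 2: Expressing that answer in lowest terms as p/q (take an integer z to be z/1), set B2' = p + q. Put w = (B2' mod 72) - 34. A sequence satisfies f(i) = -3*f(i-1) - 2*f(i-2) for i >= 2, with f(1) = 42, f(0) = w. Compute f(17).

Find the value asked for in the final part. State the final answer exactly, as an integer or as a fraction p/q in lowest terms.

Step 1: 1*(29)^2 + 3*(29)^1 = (841) + (87) = 928; answer 928
Step 2: B1 = 928; m = 7; total draws C(9,2) = 36; complement C(7,2) = 21; favorable 36 - 21 = 15; P = 5/12; answer 5/12
Step 3: B2 = 5/12; threaded value p + q = 17; w = -17; f(2) = -3*(42) - 2*(-17) = -92; iterating: f(2)=-92, f(3)=192, f(4)=-392, f(5)=792, f(6)=-1592, f(7)=3192, f(8)=-6392, f(9)=12792, f(10)=-25592, f(11)=51192, f(12)=-102392, f(13)=204792, f(14)=-409592, f(15)=819192, f(16)=-1638392, f(17)=3276792; answer 3276792

3276792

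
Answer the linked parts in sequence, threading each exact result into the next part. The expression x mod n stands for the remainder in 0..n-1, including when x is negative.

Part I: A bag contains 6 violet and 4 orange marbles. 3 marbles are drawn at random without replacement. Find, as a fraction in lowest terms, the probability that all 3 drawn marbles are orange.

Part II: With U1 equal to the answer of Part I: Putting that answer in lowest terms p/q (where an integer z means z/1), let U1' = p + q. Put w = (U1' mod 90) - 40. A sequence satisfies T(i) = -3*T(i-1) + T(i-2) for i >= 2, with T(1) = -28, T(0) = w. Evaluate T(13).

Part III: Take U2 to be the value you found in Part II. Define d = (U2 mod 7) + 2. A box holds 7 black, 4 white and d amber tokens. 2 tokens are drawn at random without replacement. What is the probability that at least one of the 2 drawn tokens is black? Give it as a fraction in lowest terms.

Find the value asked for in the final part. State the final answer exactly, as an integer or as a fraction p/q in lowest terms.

91/136

Part I: total draws C(10,3) = 120; favorable C(4,3) = 4; P = 1/30; answer 1/30
Part II: U1 = 1/30; threaded value p + q = 31; w = -9; T(2) = -3*(-28) + 1*(-9) = 75; iterating: T(2)=75, T(3)=-253, T(4)=834, T(5)=-2755, T(6)=9099, T(7)=-30052, T(8)=99255, T(9)=-327817, T(10)=1082706, T(11)=-3575935, T(12)=11810511, T(13)=-39007468; answer -39007468
Part III: U2 = -39007468; d = 6; total draws C(17,2) = 136; complement C(10,2) = 45; favorable 136 - 45 = 91; P = 91/136; answer 91/136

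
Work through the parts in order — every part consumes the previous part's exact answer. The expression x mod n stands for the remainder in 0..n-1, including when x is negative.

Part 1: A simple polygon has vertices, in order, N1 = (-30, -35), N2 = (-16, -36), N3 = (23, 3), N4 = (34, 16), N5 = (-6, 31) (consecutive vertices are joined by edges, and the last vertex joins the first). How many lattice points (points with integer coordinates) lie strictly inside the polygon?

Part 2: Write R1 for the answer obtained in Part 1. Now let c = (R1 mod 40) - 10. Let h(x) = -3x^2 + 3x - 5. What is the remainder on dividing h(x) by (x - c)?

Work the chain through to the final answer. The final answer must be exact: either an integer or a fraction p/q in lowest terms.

-473

Part 1: cross terms: (-30*-36 - -16*-35)=520, (-16*3 - 23*-36)=780, (23*16 - 34*3)=266, (34*31 - -6*16)=1150, (-6*-35 - -30*31)=1140; twice the area = |3856| = 3856; area = 1928; boundary points = 1 + 39 + 1 + 5 + 6 = 52; strictly interior points = area - boundary/2 + 1 = 1903; answer 1903
Part 2: R1 = 1903; c = 13; remainder = value at the root: -3*(13)^2 + 3*(13)^1 - 5 = (-507) + (39) + (-5) = -473; answer -473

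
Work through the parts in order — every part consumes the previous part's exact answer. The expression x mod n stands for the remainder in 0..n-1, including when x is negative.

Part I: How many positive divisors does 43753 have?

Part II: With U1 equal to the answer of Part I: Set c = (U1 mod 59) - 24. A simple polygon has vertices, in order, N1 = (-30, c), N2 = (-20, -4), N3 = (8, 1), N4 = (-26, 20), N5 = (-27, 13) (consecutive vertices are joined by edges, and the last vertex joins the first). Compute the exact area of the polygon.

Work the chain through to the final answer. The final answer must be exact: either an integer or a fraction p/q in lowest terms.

532

Part I: 43753 is prime, so its only divisors are 1 and 43753; count = 2; answer 2
Part II: U1 = 2; c = -22; cross terms: (-30*-4 - -20*-22)=-320, (-20*1 - 8*-4)=12, (8*20 - -26*1)=186, (-26*13 - -27*20)=202, (-27*-22 - -30*13)=984; twice the area = |1064| = 1064; area = 532; answer 532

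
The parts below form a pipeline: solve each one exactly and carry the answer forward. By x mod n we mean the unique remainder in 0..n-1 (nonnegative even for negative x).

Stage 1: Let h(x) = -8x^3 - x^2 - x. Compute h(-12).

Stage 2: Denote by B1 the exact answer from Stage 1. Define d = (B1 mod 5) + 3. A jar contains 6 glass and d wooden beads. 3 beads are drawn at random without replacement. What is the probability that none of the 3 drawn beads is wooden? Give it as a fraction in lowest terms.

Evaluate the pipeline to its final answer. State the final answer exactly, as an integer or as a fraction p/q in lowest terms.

4/33

Stage 1: -8*(-12)^3 - 1*(-12)^2 - 1*(-12)^1 = (13824) + (-144) + (12) = 13692; answer 13692
Stage 2: B1 = 13692; d = 5; total draws C(11,3) = 165; favorable C(6,3) = 20; P = 4/33; answer 4/33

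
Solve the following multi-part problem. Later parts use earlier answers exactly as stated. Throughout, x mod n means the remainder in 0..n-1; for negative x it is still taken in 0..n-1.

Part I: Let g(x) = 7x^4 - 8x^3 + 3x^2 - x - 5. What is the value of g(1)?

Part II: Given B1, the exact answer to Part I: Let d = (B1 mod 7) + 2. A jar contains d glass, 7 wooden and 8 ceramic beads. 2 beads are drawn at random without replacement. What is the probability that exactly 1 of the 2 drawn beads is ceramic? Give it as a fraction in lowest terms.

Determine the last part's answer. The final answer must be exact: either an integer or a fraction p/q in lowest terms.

48/95

Part I: 7*(1)^4 - 8*(1)^3 + 3*(1)^2 - 1*(1)^1 - 5 = (7) + (-8) + (3) + (-1) + (-5) = -4; answer -4
Part II: B1 = -4; d = 5; total draws C(20,2) = 190; favorable C(8,1)*C(12,1) = 96; P = 48/95; answer 48/95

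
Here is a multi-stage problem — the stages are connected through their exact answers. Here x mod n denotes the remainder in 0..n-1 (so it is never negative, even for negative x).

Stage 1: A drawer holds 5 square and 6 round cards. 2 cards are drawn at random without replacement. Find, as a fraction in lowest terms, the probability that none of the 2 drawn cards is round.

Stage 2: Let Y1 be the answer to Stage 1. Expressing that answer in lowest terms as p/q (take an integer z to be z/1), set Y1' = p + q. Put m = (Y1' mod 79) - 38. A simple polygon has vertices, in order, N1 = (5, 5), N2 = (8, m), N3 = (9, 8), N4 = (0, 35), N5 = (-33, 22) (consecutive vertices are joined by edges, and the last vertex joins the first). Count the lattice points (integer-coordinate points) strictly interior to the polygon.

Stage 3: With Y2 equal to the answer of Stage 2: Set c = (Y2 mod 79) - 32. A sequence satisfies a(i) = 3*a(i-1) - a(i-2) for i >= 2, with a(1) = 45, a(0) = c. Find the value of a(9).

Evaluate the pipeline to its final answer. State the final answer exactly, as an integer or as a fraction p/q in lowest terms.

127137

Stage 1: total draws C(11,2) = 55; favorable C(5,2) = 10; P = 2/11; answer 2/11
Stage 2: Y1 = 2/11; threaded value p + q = 13; m = -25; cross terms: (5*-25 - 8*5)=-165, (8*8 - 9*-25)=289, (9*35 - 0*8)=315, (0*22 - -33*35)=1155, (-33*5 - 5*22)=-275; twice the area = |1319| = 1319; area = 1319/2; boundary points = 3 + 1 + 9 + 1 + 1 = 15; strictly interior points = area - boundary/2 + 1 = 653; answer 653
Stage 3: Y2 = 653; c = -11; a(2) = 3*(45) - 1*(-11) = 146; iterating: a(2)=146, a(3)=393, a(4)=1033, a(5)=2706, a(6)=7085, a(7)=18549, a(8)=48562, a(9)=127137; answer 127137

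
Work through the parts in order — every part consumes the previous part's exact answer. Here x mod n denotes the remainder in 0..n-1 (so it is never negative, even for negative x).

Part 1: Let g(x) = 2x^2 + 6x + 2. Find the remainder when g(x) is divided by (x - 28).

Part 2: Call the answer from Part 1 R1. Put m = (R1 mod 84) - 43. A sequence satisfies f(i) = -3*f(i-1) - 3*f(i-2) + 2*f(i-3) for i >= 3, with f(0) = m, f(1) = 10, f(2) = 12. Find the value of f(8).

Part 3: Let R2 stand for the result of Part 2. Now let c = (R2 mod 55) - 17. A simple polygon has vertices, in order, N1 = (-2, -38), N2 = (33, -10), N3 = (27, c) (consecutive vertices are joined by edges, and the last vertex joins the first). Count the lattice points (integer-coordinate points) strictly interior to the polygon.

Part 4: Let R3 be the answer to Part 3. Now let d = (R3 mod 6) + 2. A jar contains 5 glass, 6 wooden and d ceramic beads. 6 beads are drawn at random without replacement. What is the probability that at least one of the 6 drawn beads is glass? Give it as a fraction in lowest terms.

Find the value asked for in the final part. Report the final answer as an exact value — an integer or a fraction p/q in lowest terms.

49/52

Part 1: remainder = value at the root: 2*(28)^2 + 6*(28)^1 + 2 = (1568) + (168) + (2) = 1738; answer 1738
Part 2: R1 = 1738; m = 15; f(3) = -3*(12) - 3*(10) + 2*(15) = -36; iterating: f(3)=-36, f(4)=92, f(5)=-144, f(6)=84, f(7)=364, f(8)=-1632; answer -1632
Part 3: R2 = -1632; c = 1; cross terms: (-2*-10 - 33*-38)=1274, (33*1 - 27*-10)=303, (27*-38 - -2*1)=-1024; twice the area = |553| = 553; area = 553/2; boundary points = 7 + 1 + 1 = 9; strictly interior points = area - boundary/2 + 1 = 273; answer 273
Part 4: R3 = 273; d = 5; total draws C(16,6) = 8008; complement C(11,6) = 462; favorable 8008 - 462 = 7546; P = 49/52; answer 49/52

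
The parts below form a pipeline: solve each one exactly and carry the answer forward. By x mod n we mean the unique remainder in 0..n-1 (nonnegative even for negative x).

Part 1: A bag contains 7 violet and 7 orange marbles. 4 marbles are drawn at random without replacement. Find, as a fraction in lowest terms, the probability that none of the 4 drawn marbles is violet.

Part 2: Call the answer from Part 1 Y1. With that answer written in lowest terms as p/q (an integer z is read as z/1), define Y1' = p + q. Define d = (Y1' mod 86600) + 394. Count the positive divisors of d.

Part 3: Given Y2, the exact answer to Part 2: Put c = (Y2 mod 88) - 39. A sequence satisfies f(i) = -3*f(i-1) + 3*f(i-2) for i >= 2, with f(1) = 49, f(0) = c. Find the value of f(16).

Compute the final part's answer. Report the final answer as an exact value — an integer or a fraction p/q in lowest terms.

Part 1: total draws C(14,4) = 1001; favorable C(7,4) = 35; P = 5/143; answer 5/143
Part 2: Y1 = 5/143; threaded value p + q = 148; d = 542; 542 = 2 * 271; number of divisors = (1+1) * (1+1) = 4; answer 4
Part 3: Y2 = 4; c = -35; f(2) = -3*(49) + 3*(-35) = -252; iterating: f(2)=-252, f(3)=903, f(4)=-3465, f(5)=13104, f(6)=-49707, f(7)=188433, f(8)=-714420, f(9)=2708559, f(10)=-10268937, f(11)=38932488, f(12)=-147604275, f(13)=559610289, f(14)=-2121643692, f(15)=8043761943, f(16)=-30496216905; answer -30496216905

-30496216905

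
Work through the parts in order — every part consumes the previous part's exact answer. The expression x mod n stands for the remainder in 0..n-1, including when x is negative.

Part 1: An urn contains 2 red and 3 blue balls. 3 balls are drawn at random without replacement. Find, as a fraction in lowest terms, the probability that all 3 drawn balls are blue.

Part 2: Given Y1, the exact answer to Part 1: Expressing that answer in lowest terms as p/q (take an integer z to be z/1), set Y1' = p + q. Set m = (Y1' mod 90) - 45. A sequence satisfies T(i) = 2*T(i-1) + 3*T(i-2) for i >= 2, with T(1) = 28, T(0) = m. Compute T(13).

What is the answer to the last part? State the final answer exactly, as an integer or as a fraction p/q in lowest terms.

-2391452

Part 1: total draws C(5,3) = 10; favorable C(3,3) = 1; P = 1/10; answer 1/10
Part 2: Y1 = 1/10; threaded value p + q = 11; m = -34; T(2) = 2*(28) + 3*(-34) = -46; iterating: T(2)=-46, T(3)=-8, T(4)=-154, T(5)=-332, T(6)=-1126, T(7)=-3248, T(8)=-9874, T(9)=-29492, T(10)=-88606, T(11)=-265688, T(12)=-797194, T(13)=-2391452; answer -2391452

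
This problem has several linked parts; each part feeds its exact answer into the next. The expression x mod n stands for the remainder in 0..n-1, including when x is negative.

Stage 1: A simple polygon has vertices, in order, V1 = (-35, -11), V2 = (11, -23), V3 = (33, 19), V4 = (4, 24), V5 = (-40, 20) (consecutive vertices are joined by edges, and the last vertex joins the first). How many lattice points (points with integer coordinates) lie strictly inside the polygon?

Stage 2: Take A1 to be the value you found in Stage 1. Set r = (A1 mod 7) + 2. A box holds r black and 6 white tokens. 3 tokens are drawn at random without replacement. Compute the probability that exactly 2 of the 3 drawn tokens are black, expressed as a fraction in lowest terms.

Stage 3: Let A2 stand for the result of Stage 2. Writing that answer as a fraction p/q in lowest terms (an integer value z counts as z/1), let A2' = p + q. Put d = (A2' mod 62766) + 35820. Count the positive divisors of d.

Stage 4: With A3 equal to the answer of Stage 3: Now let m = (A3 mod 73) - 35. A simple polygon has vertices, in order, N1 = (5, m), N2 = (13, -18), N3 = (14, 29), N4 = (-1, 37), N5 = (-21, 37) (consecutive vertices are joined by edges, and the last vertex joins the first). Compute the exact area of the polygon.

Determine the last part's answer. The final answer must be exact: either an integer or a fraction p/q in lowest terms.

Stage 1: cross terms: (-35*-23 - 11*-11)=926, (11*19 - 33*-23)=968, (33*24 - 4*19)=716, (4*20 - -40*24)=1040, (-40*-11 - -35*20)=1140; twice the area = |4790| = 4790; area = 2395; boundary points = 2 + 2 + 1 + 4 + 1 = 10; strictly interior points = area - boundary/2 + 1 = 2391; answer 2391
Stage 2: A1 = 2391; r = 6; total draws C(12,3) = 220; favorable C(6,2)*C(6,1) = 90; P = 9/22; answer 9/22
Stage 3: A2 = 9/22; threaded value p + q = 31; d = 35851; 35851 is prime, so its only divisors are 1 and 35851; count = 2; answer 2
Stage 4: A3 = 2; m = -33; cross terms: (5*-18 - 13*-33)=339, (13*29 - 14*-18)=629, (14*37 - -1*29)=547, (-1*37 - -21*37)=740, (-21*-33 - 5*37)=508; twice the area = |2763| = 2763; area = 2763/2; answer 2763/2

2763/2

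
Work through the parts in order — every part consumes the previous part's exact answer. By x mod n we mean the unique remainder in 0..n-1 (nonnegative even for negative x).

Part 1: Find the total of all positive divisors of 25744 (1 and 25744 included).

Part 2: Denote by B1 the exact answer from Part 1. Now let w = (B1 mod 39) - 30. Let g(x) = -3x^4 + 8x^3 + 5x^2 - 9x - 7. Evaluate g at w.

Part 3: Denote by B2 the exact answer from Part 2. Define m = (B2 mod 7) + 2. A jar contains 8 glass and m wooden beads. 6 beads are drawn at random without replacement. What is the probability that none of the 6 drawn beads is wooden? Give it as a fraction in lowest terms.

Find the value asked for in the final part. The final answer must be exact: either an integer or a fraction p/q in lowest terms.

Part 1: 25744 = 2^4 * 1609; sigma = (1 + 2 + 4 + 8 + 16) * (1 + 1609) = 31 * 1610 = 49910; answer 49910
Part 2: B1 = 49910; w = -1; -3*(-1)^4 + 8*(-1)^3 + 5*(-1)^2 - 9*(-1)^1 - 7 = (-3) + (-8) + (5) + (9) + (-7) = -4; answer -4
Part 3: B2 = -4; m = 5; total draws C(13,6) = 1716; favorable C(8,6) = 28; P = 7/429; answer 7/429

7/429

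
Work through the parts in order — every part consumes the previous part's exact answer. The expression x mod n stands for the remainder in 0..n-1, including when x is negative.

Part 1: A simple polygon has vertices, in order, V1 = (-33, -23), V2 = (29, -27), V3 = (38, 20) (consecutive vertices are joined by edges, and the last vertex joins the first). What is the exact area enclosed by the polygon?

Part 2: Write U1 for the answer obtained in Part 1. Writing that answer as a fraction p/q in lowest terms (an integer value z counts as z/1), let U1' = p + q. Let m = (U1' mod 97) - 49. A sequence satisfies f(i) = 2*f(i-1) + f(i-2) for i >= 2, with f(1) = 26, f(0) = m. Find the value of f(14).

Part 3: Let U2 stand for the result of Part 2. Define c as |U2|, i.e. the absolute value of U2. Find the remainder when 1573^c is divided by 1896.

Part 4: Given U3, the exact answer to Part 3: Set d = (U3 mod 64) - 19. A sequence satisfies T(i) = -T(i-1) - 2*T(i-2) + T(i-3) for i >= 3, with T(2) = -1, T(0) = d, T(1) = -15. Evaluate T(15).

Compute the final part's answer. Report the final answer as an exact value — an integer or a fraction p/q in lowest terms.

Part 1: cross terms: (-33*-27 - 29*-23)=1558, (29*20 - 38*-27)=1606, (38*-23 - -33*20)=-214; twice the area = |2950| = 2950; area = 1475; answer 1475
Part 2: U1 = 1475; threaded value p + q = 1476; m = -28; f(2) = 2*(26) + 1*(-28) = 24; iterating: f(2)=24, f(3)=74, f(4)=172, f(5)=418, f(6)=1008, f(7)=2434, f(8)=5876, f(9)=14186, f(10)=34248, f(11)=82682, f(12)=199612, f(13)=481906, f(14)=1163424; answer 1163424
Part 3: U2 = 1163424; c = 1163424; squarings mod 1896: 1573^1=1573, 1573^2=49, 1573^4=505, 1573^8=961, 1573^16=169, 1573^32=121, 1573^64=1369, 1573^128=913, 1573^256=1225, 1573^512=889, 1573^1024=1585, 1573^2048=25, 1573^4096=625, 1573^8192=49, 1573^16384=505, 1573^32768=961, 1573^65536=169, 1573^131072=121, 1573^262144=1369, 1573^524288=913, 1573^1048576=1225; 1573^1163424 = 1573^32 * 1573^128 * 1573^16384 * 1573^32768 * 1573^65536 * 1573^1048576 = 337 (mod 1896); answer 337
Part 4: U3 = 337; d = -2; T(3) = -1*(-1) - 2*(-15) + 1*(-2) = 29; iterating: T(3)=29, T(4)=-42, T(5)=-17, T(6)=130, T(7)=-138, T(8)=-139, T(9)=545, T(10)=-405, T(11)=-824, T(12)=2179, T(13)=-936, T(14)=-4246, T(15)=8297; answer 8297

8297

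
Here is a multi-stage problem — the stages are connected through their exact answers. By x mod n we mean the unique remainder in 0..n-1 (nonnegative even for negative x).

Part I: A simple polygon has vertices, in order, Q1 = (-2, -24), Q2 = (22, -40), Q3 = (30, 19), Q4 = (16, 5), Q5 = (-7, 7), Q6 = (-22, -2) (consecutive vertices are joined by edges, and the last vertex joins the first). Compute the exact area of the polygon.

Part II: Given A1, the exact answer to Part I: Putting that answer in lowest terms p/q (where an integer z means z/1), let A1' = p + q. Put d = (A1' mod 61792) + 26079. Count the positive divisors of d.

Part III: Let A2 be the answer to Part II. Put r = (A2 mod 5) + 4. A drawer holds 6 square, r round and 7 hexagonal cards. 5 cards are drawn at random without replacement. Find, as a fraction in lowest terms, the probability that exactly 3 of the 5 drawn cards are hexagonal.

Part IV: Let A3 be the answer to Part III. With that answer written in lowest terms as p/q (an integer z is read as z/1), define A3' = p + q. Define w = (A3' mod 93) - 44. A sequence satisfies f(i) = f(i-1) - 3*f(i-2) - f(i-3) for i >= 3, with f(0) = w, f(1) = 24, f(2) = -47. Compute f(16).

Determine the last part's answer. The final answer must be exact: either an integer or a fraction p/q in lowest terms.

376851

Part I: cross terms: (-2*-40 - 22*-24)=608, (22*19 - 30*-40)=1618, (30*5 - 16*19)=-154, (16*7 - -7*5)=147, (-7*-2 - -22*7)=168, (-22*-24 - -2*-2)=524; twice the area = |2911| = 2911; area = 2911/2; answer 2911/2
Part II: A1 = 2911/2; threaded value p + q = 2913; d = 28992; 28992 = 2^6 * 3 * 151; number of divisors = (6+1) * (1+1) * (1+1) = 28; answer 28
Part III: A2 = 28; r = 7; total draws C(20,5) = 15504; favorable C(7,3)*C(13,2) = 2730; P = 455/2584; answer 455/2584
Part IV: A3 = 455/2584; threaded value p + q = 3039; w = 19; f(3) = 1*(-47) - 3*(24) - 1*(19) = -138; iterating: f(3)=-138, f(4)=-21, f(5)=440, f(6)=641, f(7)=-658, f(8)=-3021, f(9)=-1688, f(10)=8033, f(11)=16118, f(12)=-6293, f(13)=-62680, f(14)=-59919, f(15)=134414, f(16)=376851; answer 376851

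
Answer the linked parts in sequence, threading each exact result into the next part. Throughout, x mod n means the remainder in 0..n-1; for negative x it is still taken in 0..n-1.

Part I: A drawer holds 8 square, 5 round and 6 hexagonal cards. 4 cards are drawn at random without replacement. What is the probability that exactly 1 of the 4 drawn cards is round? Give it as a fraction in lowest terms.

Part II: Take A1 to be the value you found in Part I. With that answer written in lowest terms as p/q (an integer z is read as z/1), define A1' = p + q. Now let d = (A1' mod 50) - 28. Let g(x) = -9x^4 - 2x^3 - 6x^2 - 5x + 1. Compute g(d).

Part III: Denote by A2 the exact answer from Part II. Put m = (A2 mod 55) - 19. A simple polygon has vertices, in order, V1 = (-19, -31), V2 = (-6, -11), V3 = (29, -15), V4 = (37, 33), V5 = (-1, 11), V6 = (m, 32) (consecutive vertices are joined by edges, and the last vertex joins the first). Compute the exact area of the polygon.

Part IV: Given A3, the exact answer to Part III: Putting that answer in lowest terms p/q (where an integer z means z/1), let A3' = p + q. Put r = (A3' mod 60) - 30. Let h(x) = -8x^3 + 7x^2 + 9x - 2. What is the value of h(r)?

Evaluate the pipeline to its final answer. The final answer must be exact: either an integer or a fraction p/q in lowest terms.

-135644

Part I: total draws C(19,4) = 3876; favorable C(5,1)*C(14,3) = 1820; P = 455/969; answer 455/969
Part II: A1 = 455/969; threaded value p + q = 1424; d = -4; -9*(-4)^4 - 2*(-4)^3 - 6*(-4)^2 - 5*(-4)^1 + 1 = (-2304) + (128) + (-96) + (20) + (1) = -2251; answer -2251
Part III: A2 = -2251; m = -15; cross terms: (-19*-11 - -6*-31)=23, (-6*-15 - 29*-11)=409, (29*33 - 37*-15)=1512, (37*11 - -1*33)=440, (-1*32 - -15*11)=133, (-15*-31 - -19*32)=1073; twice the area = |3590| = 3590; area = 1795; answer 1795
Part IV: A3 = 1795; threaded value p + q = 1796; r = 26; -8*(26)^3 + 7*(26)^2 + 9*(26)^1 - 2 = (-140608) + (4732) + (234) + (-2) = -135644; answer -135644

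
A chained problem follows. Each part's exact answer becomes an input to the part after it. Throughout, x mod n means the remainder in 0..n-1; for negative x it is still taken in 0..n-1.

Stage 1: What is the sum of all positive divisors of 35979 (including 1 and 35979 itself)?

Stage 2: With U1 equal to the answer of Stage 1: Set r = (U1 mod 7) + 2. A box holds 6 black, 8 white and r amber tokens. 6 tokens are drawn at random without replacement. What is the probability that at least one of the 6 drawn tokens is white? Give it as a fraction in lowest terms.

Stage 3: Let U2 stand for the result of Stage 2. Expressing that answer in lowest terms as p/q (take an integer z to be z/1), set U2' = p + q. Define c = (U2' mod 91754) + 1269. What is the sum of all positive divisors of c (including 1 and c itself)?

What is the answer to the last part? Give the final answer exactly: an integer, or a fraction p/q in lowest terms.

5040

Stage 1: 35979 = 3 * 67 * 179; sigma = (1 + 3) * (1 + 67) * (1 + 179) = 4 * 68 * 180 = 48960; answer 48960
Stage 2: U1 = 48960; r = 4; total draws C(18,6) = 18564; complement C(10,6) = 210; favorable 18564 - 210 = 18354; P = 437/442; answer 437/442
Stage 3: U2 = 437/442; threaded value p + q = 879; c = 2148; 2148 = 2^2 * 3 * 179; sigma = (1 + 2 + 4) * (1 + 3) * (1 + 179) = 7 * 4 * 180 = 5040; answer 5040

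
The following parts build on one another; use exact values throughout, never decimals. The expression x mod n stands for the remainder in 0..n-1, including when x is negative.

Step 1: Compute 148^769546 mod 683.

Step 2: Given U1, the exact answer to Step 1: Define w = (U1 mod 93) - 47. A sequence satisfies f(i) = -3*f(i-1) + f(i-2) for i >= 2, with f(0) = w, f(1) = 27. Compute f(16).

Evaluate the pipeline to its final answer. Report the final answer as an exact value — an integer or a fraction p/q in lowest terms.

Step 1: squarings mod 683: 148^1=148, 148^2=48, 148^4=255, 148^8=140, 148^16=476, 148^32=503, 148^64=299, 148^128=611, 148^256=403, 148^512=538, 148^1024=535, 148^2048=48, 148^4096=255, 148^8192=140, 148^16384=476, 148^32768=503, 148^65536=299, 148^131072=611, 148^262144=403, 148^524288=538; 148^769546 = 148^2 * 148^8 * 148^512 * 148^1024 * 148^2048 * 148^4096 * 148^8192 * 148^32768 * 148^65536 * 148^131072 * 148^524288 = 587 (mod 683); answer 587
Step 2: U1 = 587; w = -18; f(2) = -3*(27) + 1*(-18) = -99; iterating: f(2)=-99, f(3)=324, f(4)=-1071, f(5)=3537, f(6)=-11682, f(7)=38583, f(8)=-127431, f(9)=420876, f(10)=-1390059, f(11)=4591053, f(12)=-15163218, f(13)=50080707, f(14)=-165405339, f(15)=546296724, f(16)=-1804295511; answer -1804295511

-1804295511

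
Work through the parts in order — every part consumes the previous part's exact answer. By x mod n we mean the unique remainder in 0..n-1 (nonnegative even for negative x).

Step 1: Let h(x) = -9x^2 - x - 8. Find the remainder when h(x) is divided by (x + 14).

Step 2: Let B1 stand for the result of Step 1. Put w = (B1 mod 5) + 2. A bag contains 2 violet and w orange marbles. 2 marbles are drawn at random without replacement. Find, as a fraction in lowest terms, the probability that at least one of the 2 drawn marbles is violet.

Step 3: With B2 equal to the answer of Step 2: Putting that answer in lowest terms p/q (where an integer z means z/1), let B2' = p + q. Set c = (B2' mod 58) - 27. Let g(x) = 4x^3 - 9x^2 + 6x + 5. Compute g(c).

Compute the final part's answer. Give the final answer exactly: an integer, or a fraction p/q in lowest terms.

Step 1: remainder = value at the root: -9*(-14)^2 - 1*(-14)^1 - 8 = (-1764) + (14) + (-8) = -1758; answer -1758
Step 2: B1 = -1758; w = 4; total draws C(6,2) = 15; complement C(4,2) = 6; favorable 15 - 6 = 9; P = 3/5; answer 3/5
Step 3: B2 = 3/5; threaded value p + q = 8; c = -19; 4*(-19)^3 - 9*(-19)^2 + 6*(-19)^1 + 5 = (-27436) + (-3249) + (-114) + (5) = -30794; answer -30794

-30794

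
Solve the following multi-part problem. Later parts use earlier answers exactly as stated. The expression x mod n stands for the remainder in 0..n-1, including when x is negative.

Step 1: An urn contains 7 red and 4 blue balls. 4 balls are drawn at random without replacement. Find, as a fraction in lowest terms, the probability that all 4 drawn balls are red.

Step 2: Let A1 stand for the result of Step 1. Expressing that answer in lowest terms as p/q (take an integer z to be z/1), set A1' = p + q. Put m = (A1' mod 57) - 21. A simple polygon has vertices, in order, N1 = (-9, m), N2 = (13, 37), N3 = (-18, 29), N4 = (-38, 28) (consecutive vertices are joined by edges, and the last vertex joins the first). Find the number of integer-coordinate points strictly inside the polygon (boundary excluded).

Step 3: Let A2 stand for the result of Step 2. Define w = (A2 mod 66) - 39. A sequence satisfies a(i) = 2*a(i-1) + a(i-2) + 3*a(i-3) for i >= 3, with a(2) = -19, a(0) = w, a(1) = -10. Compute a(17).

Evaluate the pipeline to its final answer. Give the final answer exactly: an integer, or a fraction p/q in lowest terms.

-47908585

Step 1: total draws C(11,4) = 330; favorable C(7,4) = 35; P = 7/66; answer 7/66
Step 2: A1 = 7/66; threaded value p + q = 73; m = -5; cross terms: (-9*37 - 13*-5)=-268, (13*29 - -18*37)=1043, (-18*28 - -38*29)=598, (-38*-5 - -9*28)=442; twice the area = |1815| = 1815; area = 1815/2; boundary points = 2 + 1 + 1 + 1 = 5; strictly interior points = area - boundary/2 + 1 = 906; answer 906
Step 3: A2 = 906; w = 9; a(3) = 2*(-19) + 1*(-10) + 3*(9) = -21; iterating: a(3)=-21, a(4)=-91, a(5)=-260, a(6)=-674, a(7)=-1881, a(8)=-5216, a(9)=-14335, a(10)=-39529, a(11)=-109041, a(12)=-300616, a(13)=-828860, a(14)=-2285459, a(15)=-6301626, a(16)=-17375291, a(17)=-47908585; answer -47908585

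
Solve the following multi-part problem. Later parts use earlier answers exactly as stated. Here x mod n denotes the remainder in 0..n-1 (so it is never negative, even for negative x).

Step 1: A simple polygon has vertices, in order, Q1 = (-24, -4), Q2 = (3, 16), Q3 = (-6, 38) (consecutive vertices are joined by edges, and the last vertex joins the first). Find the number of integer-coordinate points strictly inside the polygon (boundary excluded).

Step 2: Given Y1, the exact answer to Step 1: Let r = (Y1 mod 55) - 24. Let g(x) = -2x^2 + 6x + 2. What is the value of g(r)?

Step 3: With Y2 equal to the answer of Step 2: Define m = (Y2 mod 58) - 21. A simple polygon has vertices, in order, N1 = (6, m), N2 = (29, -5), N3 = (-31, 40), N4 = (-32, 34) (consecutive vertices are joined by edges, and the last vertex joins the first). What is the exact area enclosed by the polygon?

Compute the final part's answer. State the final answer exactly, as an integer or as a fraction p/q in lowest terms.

Step 1: cross terms: (-24*16 - 3*-4)=-372, (3*38 - -6*16)=210, (-6*-4 - -24*38)=936; twice the area = |774| = 774; area = 387; boundary points = 1 + 1 + 6 = 8; strictly interior points = area - boundary/2 + 1 = 384; answer 384
Step 2: Y1 = 384; r = 30; -2*(30)^2 + 6*(30)^1 + 2 = (-1800) + (180) + (2) = -1618; answer -1618
Step 3: Y2 = -1618; m = -15; cross terms: (6*-5 - 29*-15)=405, (29*40 - -31*-5)=1005, (-31*34 - -32*40)=226, (-32*-15 - 6*34)=276; twice the area = |1912| = 1912; area = 956; answer 956

956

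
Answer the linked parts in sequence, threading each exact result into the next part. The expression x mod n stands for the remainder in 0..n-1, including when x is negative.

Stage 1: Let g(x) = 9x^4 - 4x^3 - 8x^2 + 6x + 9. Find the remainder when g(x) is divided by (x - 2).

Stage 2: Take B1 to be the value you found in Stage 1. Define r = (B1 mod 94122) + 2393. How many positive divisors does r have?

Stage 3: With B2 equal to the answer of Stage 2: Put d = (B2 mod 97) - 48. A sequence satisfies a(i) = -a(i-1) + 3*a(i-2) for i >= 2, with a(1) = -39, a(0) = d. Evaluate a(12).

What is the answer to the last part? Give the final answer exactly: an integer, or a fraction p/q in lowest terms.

-81720

Stage 1: remainder = value at the root: 9*(2)^4 - 4*(2)^3 - 8*(2)^2 + 6*(2)^1 + 9 = (144) + (-32) + (-32) + (12) + (9) = 101; answer 101
Stage 2: B1 = 101; r = 2494; 2494 = 2 * 29 * 43; number of divisors = (1+1) * (1+1) * (1+1) = 8; answer 8
Stage 3: B2 = 8; d = -40; a(2) = -1*(-39) + 3*(-40) = -81; iterating: a(2)=-81, a(3)=-36, a(4)=-207, a(5)=99, a(6)=-720, a(7)=1017, a(8)=-3177, a(9)=6228, a(10)=-15759, a(11)=34443, a(12)=-81720; answer -81720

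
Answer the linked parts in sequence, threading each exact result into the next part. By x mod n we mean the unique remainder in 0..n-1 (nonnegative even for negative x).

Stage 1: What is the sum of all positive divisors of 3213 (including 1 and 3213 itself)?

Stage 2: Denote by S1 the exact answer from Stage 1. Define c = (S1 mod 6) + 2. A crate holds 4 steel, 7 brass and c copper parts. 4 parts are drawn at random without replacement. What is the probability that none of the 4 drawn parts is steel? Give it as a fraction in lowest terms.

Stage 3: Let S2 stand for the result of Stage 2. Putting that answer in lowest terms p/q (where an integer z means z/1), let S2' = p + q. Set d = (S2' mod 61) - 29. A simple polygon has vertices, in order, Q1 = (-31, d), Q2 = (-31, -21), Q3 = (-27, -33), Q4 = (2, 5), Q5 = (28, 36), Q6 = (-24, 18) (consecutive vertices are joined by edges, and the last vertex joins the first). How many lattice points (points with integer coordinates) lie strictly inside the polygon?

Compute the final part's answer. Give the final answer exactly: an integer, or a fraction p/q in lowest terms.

Stage 1: 3213 = 3^3 * 7 * 17; sigma = (1 + 3 + 9 + 27) * (1 + 7) * (1 + 17) = 40 * 8 * 18 = 5760; answer 5760
Stage 2: S1 = 5760; c = 2; total draws C(13,4) = 715; favorable C(9,4) = 126; P = 126/715; answer 126/715
Stage 3: S2 = 126/715; threaded value p + q = 841; d = 19; cross terms: (-31*-21 - -31*19)=1240, (-31*-33 - -27*-21)=456, (-27*5 - 2*-33)=-69, (2*36 - 28*5)=-68, (28*18 - -24*36)=1368, (-24*19 - -31*18)=102; twice the area = |3029| = 3029; area = 3029/2; boundary points = 40 + 4 + 1 + 1 + 2 + 1 = 49; strictly interior points = area - boundary/2 + 1 = 1491; answer 1491

1491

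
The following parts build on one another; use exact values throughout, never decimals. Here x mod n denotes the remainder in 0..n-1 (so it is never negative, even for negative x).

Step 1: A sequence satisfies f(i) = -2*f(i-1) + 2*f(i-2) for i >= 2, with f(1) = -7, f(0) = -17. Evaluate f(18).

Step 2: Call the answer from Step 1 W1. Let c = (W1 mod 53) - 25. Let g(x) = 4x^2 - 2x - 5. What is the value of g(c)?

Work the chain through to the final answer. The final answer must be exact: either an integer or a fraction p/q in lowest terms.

987

Step 1: f(2) = -2*(-7) + 2*(-17) = -20; iterating: f(2)=-20, f(3)=26, f(4)=-92, f(5)=236, f(6)=-656, f(7)=1784, f(8)=-4880, f(9)=13328, f(10)=-36416, f(11)=99488, f(12)=-271808, f(13)=742592, f(14)=-2028800, f(15)=5542784, f(16)=-15143168, f(17)=41371904, f(18)=-113030144; answer -113030144
Step 2: W1 = -113030144; c = 16; 4*(16)^2 - 2*(16)^1 - 5 = (1024) + (-32) + (-5) = 987; answer 987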